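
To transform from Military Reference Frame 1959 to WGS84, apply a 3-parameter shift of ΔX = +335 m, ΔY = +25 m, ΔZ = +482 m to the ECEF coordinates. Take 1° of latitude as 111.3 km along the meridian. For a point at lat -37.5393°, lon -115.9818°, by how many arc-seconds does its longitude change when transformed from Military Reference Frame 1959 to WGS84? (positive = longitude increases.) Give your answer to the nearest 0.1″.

Δλ = 11.8″

sin φ = -0.609305, cos φ = 0.792936, sin λ = -0.898933, cos λ = -0.438086.
East component: ΔE = −sin λ·ΔX + cos λ·ΔY = −(-0.898933)(335) + (-0.438086)(25) = 290.19 m.
1° of latitude spans 111300 m; at latitude φ, 1° of longitude spans that × cos φ = 88253.7 m, so Δλ = 290.19 / 88253.7 × 3600 = 11.837″.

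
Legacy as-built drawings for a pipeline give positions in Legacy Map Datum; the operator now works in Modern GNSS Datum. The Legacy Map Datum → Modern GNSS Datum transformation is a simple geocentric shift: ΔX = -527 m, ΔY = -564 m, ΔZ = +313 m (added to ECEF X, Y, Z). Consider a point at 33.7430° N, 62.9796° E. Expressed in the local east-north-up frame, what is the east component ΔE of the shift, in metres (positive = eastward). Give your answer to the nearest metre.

The local east axis at (φ, λ) is (−sin λ, cos λ, 0), so ΔE = −sin(62.9796°)·(-527) + cos(62.9796°)·(-564) = 213.25 m.

ΔE = 213 m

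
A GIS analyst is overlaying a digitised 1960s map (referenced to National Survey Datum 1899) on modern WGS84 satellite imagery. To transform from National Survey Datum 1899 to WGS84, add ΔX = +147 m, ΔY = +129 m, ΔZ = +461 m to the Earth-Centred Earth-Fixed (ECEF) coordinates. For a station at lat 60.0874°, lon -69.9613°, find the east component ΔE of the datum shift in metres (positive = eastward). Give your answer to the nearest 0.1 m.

ΔE = 182.3 m

At φ = 60.0874°, λ = -69.9613°: sin φ = 0.866787, cos φ = 0.498678, sin λ = -0.939461, cos λ = 0.342655.
ΔE = −sin λ·ΔX + cos λ·ΔY = −(-0.939461)·(147) + (0.342655)·(129) = 182.30 m.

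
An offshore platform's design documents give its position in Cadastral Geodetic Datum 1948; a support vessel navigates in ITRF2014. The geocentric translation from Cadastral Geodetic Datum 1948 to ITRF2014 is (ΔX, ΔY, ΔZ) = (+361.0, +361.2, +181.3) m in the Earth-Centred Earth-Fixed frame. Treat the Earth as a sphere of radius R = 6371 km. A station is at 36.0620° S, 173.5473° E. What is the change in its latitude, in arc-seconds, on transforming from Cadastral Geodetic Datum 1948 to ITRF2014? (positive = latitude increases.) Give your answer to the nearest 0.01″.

sin φ = -0.588660, cos φ = 0.808380, sin λ = 0.112383, cos λ = -0.993665.
North component: ΔN = −sin φ cos λ·ΔX − sin φ sin λ·ΔY + cos φ·ΔZ = −(-0.588660)(-0.993665)(361.0) − (-0.588660)(0.112383)(361.2) + (0.808380)(181.3) = -40.71 m.
1° of latitude spans πR/180 = 111195 m, so Δφ = -40.71 / 111195 × 3600 = -1.318″.

Δφ = -1.32″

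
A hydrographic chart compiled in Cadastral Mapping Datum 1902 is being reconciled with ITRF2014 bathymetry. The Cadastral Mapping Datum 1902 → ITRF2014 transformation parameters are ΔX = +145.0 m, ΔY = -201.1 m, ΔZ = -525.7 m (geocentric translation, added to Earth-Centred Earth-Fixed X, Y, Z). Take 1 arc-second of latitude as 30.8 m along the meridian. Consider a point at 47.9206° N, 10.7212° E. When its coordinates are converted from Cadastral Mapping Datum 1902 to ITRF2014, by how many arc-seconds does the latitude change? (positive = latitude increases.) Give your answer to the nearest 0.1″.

sin φ = 0.742217, cos φ = 0.670160, sin λ = 0.186030, cos λ = 0.982544.
North component: ΔN = −sin φ cos λ·ΔX − sin φ sin λ·ΔY + cos φ·ΔZ = −(0.742217)(0.982544)(145.0) − (0.742217)(0.186030)(-201.1) + (0.670160)(-525.7) = -430.28 m.
1° of latitude spans 3600 × 30.80 = 110880 m, so Δφ = -430.28 / 110880 × 3600 = -13.970″.

Δφ = -14.0″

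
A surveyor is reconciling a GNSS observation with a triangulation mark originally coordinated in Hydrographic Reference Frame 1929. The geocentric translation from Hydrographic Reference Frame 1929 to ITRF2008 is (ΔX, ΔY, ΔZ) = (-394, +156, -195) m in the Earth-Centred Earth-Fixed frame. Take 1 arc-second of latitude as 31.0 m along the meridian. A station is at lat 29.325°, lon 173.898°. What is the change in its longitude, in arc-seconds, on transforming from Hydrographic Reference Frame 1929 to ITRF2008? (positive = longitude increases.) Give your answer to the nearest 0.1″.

Δλ = -4.2″

sin φ = 0.489763, cos φ = 0.871856, sin λ = 0.106299, cos λ = -0.994334.
East component: ΔE = −sin λ·ΔX + cos λ·ΔY = −(0.106299)(-394) + (-0.994334)(156) = -113.23 m.
1° of latitude spans 3600 × 31.00 = 111600 m; at latitude φ, 1° of longitude spans that × cos φ = 97299.1 m, so Δλ = -113.23 / 97299.1 × 3600 = -4.190″.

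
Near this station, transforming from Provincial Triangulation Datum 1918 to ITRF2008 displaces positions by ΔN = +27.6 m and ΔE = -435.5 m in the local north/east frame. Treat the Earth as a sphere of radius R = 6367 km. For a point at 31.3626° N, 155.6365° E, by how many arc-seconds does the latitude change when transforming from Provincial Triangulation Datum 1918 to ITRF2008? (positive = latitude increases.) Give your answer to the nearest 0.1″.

On a sphere of radius R, 1 rad of latitude = R, so Δφ = ΔN / R = 27.6 / 6367000 = 4.3349e-06 rad = 0.894″.

Δφ = 0.9″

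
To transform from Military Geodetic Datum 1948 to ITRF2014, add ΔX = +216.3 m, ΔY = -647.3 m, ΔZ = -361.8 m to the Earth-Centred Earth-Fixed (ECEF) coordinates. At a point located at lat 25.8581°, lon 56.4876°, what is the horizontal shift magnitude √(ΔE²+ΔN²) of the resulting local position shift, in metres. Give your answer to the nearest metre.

556 m

The local east axis at (φ, λ) is (−sin λ, cos λ, 0), so ΔE = −sin(56.4876°)·216.3 + cos(56.4876°)·(-647.3) = -537.73 m.
The local north axis is (−sin φ cos λ, −sin φ sin λ, cos φ), giving ΔN = -52.086 + 235.385 − 325.575 = -142.28 m.
Horizontal magnitude = √(ΔE² + ΔN²) = √((-537.73)² + (-142.28)²) = 556.23 m.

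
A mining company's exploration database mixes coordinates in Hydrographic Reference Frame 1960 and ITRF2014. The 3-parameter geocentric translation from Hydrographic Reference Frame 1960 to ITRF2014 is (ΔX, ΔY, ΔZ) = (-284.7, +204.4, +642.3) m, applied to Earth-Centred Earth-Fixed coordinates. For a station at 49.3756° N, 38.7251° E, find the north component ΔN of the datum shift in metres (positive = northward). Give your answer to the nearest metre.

At φ = 49.3756°, λ = 38.7251°: sin φ = 0.758994, cos φ = 0.651098, sin λ = 0.625584, cos λ = 0.780156.
ΔN = −sin φ cos λ·ΔX − sin φ sin λ·ΔY + cos φ·ΔZ = −(0.758994)(0.780156)(-284.7) − (0.758994)(0.625584)(204.4) + (0.651098)(642.3) = 489.73 m.

ΔN = 490 m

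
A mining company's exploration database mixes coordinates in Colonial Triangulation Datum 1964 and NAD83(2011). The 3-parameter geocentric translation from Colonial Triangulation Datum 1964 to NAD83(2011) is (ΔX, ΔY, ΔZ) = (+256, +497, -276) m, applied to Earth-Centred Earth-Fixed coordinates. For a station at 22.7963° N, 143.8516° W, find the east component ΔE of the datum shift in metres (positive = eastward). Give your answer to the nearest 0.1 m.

ΔE = -250.3 m

At φ = 22.7963°, λ = -143.8516°: sin φ = 0.387456, cos φ = 0.921888, sin λ = -0.589879, cos λ = -0.807492.
ΔE = −sin λ·ΔX + cos λ·ΔY = −(-0.589879)·(256) + (-0.807492)·(497) = -250.31 m.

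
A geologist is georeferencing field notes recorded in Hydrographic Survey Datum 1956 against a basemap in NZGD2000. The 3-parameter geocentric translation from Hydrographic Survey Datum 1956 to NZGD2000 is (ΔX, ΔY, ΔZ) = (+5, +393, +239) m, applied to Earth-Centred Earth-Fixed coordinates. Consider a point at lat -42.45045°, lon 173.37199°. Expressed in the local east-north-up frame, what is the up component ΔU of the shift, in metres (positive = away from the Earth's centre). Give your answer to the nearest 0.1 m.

The local up (radial) axis is (cos φ cos λ, cos φ sin λ, sin φ), giving ΔU = -3.665 + 33.470 − 161.314 = -131.51 m.

ΔU = -131.5 m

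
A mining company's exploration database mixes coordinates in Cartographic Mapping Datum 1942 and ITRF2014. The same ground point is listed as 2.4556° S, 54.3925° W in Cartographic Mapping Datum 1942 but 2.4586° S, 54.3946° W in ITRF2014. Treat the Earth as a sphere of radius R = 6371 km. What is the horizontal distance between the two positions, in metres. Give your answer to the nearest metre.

Δφ = -2.4586° − -2.4556° = -0.0030°; Δλ = -54.3946° − -54.3925° = -0.0021°.
1° along a meridian = πR/180 = 111195 m.
ΔN = Δφ × 111195 = -333.6 m; ΔE = Δλ × 111195 × cos(-2.4556°) = -0.0021 × 111195 × 0.999082 = -233.3 m.
Distance = √(ΔE² + ΔN²) = √((-233.3)² + (-333.6)²) = 407.1 m.

407 m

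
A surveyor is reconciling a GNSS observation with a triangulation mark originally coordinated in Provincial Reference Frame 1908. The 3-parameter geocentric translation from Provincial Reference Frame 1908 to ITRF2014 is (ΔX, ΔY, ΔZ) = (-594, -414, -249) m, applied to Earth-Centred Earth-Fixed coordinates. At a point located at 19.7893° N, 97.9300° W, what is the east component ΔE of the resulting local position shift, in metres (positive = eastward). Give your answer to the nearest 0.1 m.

ΔE = -531.2 m

At φ = 19.7893°, λ = -97.9300°: sin φ = 0.338562, cos φ = 0.940944, sin λ = -0.990437, cos λ = -0.137963.
ΔE = −sin λ·ΔX + cos λ·ΔY = −(-0.990437)·(-594) + (-0.137963)·(-414) = -531.20 m.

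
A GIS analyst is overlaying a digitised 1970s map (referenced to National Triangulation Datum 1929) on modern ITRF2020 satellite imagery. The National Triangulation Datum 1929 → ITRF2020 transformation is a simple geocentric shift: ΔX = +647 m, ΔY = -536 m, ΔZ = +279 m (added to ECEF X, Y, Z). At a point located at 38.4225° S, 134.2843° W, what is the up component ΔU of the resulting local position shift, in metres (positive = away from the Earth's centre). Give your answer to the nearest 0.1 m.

ΔU = -226.7 m

The local up (radial) axis is (cos φ cos λ, cos φ sin λ, sin φ), giving ΔU = -353.922 + 300.620 − 173.386 = -226.69 m.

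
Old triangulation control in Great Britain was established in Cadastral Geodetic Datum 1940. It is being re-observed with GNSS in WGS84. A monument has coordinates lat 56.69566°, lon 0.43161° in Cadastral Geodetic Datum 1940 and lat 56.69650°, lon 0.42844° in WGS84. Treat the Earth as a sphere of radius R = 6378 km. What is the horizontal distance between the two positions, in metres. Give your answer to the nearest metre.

Δφ = 56.69650° − 56.69566° = +0.00084°; Δλ = 0.42844° − 0.43161° = -0.00317°.
1° along a meridian = πR/180 = 111317 m.
ΔN = Δφ × 111317 = 93.5 m; ΔE = Δλ × 111317 × cos(56.69566°) = -0.00317 × 111317 × 0.549086 = -193.8 m.
Distance = √(ΔE² + ΔN²) = √((-193.8)² + 93.5²) = 215.1 m.

215 m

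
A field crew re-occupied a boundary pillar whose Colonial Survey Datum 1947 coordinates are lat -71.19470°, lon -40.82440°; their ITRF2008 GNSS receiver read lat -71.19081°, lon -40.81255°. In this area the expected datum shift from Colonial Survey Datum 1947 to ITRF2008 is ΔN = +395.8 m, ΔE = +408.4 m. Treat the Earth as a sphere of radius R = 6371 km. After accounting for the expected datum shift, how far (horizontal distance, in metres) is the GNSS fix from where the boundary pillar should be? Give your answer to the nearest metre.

Observed coordinate differences: Δφ = +0.00389°, Δλ = +0.01185°.
Converting to metres (1° lat = 111195 m, cos φ = 0.322353): observed ΔN = 432.5 m, observed ΔE = 424.8 m.
Subtracting the expected shift leaves a residual of 432.5 − (395.8) = 36.7 m north and 424.8 − (408.4) = 16.4 m east.
Residual distance = √(36.7² + 16.4²) = 40.2 m.

40 m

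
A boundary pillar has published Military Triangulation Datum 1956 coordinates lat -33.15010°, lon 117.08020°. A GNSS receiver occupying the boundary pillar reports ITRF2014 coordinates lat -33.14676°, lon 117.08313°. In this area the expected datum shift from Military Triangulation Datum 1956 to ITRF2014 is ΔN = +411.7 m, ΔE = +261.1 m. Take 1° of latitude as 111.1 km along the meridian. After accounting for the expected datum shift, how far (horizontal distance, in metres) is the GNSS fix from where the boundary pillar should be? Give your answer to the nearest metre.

42 m

Observed coordinate differences: Δφ = +0.00334°, Δλ = +0.00293°.
Converting to metres (1° lat = 111100 m, cos φ = 0.837241): observed ΔN = 371.1 m, observed ΔE = 272.5 m.
Subtracting the expected shift leaves a residual of 371.1 − (411.7) = -40.6 m north and 272.5 − (261.1) = 11.4 m east.
Residual distance = √((-40.6)² + 11.4²) = 42.2 m.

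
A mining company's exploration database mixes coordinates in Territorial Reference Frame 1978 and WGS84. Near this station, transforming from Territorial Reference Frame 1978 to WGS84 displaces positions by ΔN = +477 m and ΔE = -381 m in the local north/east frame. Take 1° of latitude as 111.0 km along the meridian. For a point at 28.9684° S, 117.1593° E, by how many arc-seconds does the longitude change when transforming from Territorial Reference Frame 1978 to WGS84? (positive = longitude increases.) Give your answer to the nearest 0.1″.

At latitude -28.9684°, cos φ = 0.874887.
1° of longitude at this latitude = 111.0 × cos φ = 97.11 km, so Δλ = -381.0 / 97112.5 = -0.0039233° = -14.124″.

Δλ = -14.1″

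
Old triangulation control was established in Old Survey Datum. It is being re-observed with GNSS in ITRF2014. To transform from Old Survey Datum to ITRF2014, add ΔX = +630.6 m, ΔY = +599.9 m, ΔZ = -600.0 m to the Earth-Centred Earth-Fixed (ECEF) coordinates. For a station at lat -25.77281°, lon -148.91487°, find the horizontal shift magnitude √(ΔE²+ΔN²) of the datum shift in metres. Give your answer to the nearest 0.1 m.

929.1 m

The local east axis at (φ, λ) is (−sin λ, cos λ, 0), so ΔE = −sin(-148.91487°)·630.6 + cos(-148.91487°)·599.9 = -188.17 m.
The local north axis is (−sin φ cos λ, −sin φ sin λ, cos φ), giving ΔN = -234.814 − 134.674 − 540.315 = -909.80 m.
Horizontal magnitude = √(ΔE² + ΔN²) = √((-188.17)² + (-909.80)²) = 929.06 m.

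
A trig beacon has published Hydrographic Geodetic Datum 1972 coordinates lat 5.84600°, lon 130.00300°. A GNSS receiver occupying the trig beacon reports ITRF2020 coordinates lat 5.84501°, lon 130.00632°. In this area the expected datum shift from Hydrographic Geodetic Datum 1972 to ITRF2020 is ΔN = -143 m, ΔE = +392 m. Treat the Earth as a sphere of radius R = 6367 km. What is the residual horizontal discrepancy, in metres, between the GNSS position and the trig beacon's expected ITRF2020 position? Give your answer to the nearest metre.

41 m

Observed coordinate differences: Δφ = -0.00099°, Δλ = +0.00332°.
Converting to metres (1° lat = 111125 m, cos φ = 0.994799): observed ΔN = -110.0 m, observed ΔE = 367.0 m.
Subtracting the expected shift leaves a residual of -110.0 − (-143) = 33.0 m north and 367.0 − (392) = -25.0 m east.
Residual distance = √(33.0² + (-25.0)²) = 41.4 m.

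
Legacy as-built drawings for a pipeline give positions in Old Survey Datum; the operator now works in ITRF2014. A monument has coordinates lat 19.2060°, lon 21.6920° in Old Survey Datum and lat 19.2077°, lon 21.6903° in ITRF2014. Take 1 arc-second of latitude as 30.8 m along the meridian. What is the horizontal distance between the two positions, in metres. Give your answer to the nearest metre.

Δφ = 19.2077° − 19.2060° = +0.0017°; Δλ = 21.6903° − 21.6920° = -0.0017°.
1° of latitude = 3600 × 30.80 = 110880 m.
ΔN = Δφ × 110880 = 188.5 m; ΔE = Δλ × 110880 × cos(19.2060°) = -0.0017 × 110880 × 0.944342 = -178.0 m.
Distance = √(ΔE² + ΔN²) = √((-178.0)² + 188.5²) = 259.3 m.

259 m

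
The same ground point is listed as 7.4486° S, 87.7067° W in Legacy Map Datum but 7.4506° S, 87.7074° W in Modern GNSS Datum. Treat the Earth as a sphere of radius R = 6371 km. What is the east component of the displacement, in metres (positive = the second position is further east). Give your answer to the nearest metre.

ΔE = -77 m

Δφ = -7.4506° − -7.4486° = -0.0020°; Δλ = -87.7074° − -87.7067° = -0.0007°.
1° along a meridian = πR/180 = 111195 m.
ΔN = Δφ × 111195 = -222.4 m; ΔE = Δλ × 111195 × cos(-7.4486°) = -0.0007 × 111195 × 0.991562 = -77.2 m.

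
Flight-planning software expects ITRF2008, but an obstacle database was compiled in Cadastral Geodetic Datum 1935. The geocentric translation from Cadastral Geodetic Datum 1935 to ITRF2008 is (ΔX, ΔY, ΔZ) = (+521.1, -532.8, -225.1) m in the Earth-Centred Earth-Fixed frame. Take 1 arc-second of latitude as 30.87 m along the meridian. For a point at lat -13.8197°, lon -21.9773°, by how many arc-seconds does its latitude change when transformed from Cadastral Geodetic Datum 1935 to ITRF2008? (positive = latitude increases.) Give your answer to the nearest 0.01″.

sin φ = -0.238867, cos φ = 0.971052, sin λ = -0.374239, cos λ = 0.927332.
North component: ΔN = −sin φ cos λ·ΔX − sin φ sin λ·ΔY + cos φ·ΔZ = −(-0.238867)(0.927332)(521.1) − (-0.238867)(-0.374239)(-532.8) + (0.971052)(-225.1) = -55.53 m.
1° of latitude spans 3600 × 30.87 = 111132 m, so Δφ = -55.53 / 111132 × 3600 = -1.799″.

Δφ = -1.80″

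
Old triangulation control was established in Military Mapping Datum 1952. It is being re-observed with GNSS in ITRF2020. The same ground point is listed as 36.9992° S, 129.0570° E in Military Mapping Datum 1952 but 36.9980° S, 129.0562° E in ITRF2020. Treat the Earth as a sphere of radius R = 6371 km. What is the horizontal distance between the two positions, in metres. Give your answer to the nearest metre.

Δφ = -36.9980° − -36.9992° = +0.0012°; Δλ = 129.0562° − 129.0570° = -0.0008°.
1° along a meridian = πR/180 = 111195 m.
ΔN = Δφ × 111195 = 133.4 m; ΔE = Δλ × 111195 × cos(-36.9992°) = -0.0008 × 111195 × 0.798644 = -71.0 m.
Distance = √(ΔE² + ΔN²) = √((-71.0)² + 133.4²) = 151.2 m.

151 m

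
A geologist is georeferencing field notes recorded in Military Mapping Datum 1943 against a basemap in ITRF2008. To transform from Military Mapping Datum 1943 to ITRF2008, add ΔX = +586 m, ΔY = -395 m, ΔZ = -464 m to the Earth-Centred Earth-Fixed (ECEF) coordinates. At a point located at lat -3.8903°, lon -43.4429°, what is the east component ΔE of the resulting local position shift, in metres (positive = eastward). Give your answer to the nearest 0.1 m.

The local east axis at (φ, λ) is (−sin λ, cos λ, 0), so ΔE = −sin(-43.4429°)·586 + cos(-43.4429°)·(-395) = 116.16 m.

ΔE = 116.2 m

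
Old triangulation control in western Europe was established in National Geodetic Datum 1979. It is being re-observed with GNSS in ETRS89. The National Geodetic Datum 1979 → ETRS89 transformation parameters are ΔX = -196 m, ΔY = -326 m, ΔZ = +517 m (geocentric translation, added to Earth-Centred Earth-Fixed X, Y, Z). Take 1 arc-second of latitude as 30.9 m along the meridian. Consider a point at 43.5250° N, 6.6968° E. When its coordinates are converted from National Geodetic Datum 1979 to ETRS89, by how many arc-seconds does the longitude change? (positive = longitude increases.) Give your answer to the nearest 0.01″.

Δλ = -13.43″

sin φ = 0.688671, cos φ = 0.725074, sin λ = 0.116615, cos λ = 0.993177.
East component: ΔE = −sin λ·ΔX + cos λ·ΔY = −(0.116615)(-196) + (0.993177)(-326) = -300.92 m.
1° of latitude spans 3600 × 30.90 = 111240 m; at latitude φ, 1° of longitude spans that × cos φ = 80657.2 m, so Δλ = -300.92 / 80657.2 × 3600 = -13.431″.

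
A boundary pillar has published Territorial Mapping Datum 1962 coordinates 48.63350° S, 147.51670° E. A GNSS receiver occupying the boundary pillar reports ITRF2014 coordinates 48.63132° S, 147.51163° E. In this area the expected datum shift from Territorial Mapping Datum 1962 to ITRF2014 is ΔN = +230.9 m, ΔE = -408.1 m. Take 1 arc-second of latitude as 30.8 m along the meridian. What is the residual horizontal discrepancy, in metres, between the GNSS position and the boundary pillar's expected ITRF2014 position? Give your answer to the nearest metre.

38 m

Observed coordinate differences: Δφ = +0.00218°, Δλ = -0.00507°.
Converting to metres (1° lat = 110880 m, cos φ = 0.660873): observed ΔN = 241.7 m, observed ΔE = -371.5 m.
Subtracting the expected shift leaves a residual of 241.7 − (230.9) = 10.8 m north and -371.5 − (-408.1) = 36.6 m east.
Residual distance = √(10.8² + 36.6²) = 38.1 m.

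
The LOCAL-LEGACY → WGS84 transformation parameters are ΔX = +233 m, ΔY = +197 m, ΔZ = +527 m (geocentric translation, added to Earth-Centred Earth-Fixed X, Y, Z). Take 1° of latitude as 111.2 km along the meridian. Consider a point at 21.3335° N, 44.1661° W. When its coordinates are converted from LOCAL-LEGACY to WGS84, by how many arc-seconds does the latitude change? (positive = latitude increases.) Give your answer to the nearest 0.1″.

Δφ = 15.5″

sin φ = 0.363796, cos φ = 0.931479, sin λ = -0.696741, cos λ = 0.717323.
North component: ΔN = −sin φ cos λ·ΔX − sin φ sin λ·ΔY + cos φ·ΔZ = −(0.363796)(0.717323)(233) − (0.363796)(-0.696741)(197) + (0.931479)(527) = 480.02 m.
1° of latitude spans 111200 m, so Δφ = 480.02 / 111200 × 3600 = 15.540″.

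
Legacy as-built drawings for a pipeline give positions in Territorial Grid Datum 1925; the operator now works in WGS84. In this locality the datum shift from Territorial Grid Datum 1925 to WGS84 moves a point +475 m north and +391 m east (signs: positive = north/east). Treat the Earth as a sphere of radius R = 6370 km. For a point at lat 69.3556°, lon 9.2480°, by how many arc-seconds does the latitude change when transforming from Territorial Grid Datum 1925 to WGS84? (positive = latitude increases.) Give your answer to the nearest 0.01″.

Δφ = 15.38″

On a sphere of radius R, 1 rad of latitude = R, so Δφ = ΔN / R = 475.0 / 6370000 = 7.4568e-05 rad = 15.381″.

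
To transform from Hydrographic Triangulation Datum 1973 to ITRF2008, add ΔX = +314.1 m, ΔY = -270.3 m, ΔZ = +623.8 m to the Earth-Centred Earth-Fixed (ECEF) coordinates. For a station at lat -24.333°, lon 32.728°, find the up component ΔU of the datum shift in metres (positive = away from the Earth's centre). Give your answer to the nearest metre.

The local up (radial) axis is (cos φ cos λ, cos φ sin λ, sin φ), giving ΔU = 240.763 − 133.156 − 257.030 = -149.42 m.

ΔU = -149 m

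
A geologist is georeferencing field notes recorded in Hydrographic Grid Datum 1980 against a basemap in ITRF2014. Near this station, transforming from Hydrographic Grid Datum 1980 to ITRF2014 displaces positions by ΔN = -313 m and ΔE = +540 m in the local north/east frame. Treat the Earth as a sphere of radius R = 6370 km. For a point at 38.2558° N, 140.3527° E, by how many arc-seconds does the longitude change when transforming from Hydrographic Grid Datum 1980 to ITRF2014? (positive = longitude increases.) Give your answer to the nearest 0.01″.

Δλ = 22.27″

At latitude 38.2558°, cos φ = 0.785254.
One radian of longitude at latitude φ spans R cos φ, so Δλ = ΔE / (R cos φ) = 540.0 / (6370000 × 0.785254) = 1.0796e-04 rad = 22.267″.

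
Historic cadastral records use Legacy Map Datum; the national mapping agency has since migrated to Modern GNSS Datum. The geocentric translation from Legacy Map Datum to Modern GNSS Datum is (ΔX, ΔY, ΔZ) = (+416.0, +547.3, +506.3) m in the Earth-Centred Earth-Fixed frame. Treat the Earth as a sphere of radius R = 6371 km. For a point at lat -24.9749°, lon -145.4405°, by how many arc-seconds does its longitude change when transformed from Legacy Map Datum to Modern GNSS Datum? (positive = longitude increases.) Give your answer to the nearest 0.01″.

sin φ = -0.422221, cos φ = 0.906493, sin λ = -0.567262, cos λ = -0.823538.
East component: ΔE = −sin λ·ΔX + cos λ·ΔY = −(-0.567262)(416.0) + (-0.823538)(547.3) = -214.74 m.
1° of latitude spans πR/180 = 111195 m; at latitude φ, 1° of longitude spans that × cos φ = 100797.4 m, so Δλ = -214.74 / 100797.4 × 3600 = -7.670″.

Δλ = -7.67″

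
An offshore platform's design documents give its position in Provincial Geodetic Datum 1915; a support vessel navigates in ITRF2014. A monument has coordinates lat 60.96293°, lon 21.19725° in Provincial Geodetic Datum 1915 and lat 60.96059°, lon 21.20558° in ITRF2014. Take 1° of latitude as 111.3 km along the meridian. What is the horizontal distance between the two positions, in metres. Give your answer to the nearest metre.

520 m

Δφ = 60.96059° − 60.96293° = -0.00234°; Δλ = 21.20558° − 21.19725° = +0.00833°.
ΔN = Δφ × 111300 = -260.4 m; ΔE = Δλ × 111300 × cos(60.96293°) = +0.00833 × 111300 × 0.485375 = 450.0 m.
Distance = √(ΔE² + ΔN²) = √(450.0² + (-260.4)²) = 519.9 m.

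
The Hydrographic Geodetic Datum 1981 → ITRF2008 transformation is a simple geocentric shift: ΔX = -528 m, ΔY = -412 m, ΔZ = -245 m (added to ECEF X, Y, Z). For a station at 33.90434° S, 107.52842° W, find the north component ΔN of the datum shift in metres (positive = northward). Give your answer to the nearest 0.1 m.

The local north axis is (−sin φ cos λ, −sin φ sin λ, cos φ), giving ΔN = 88.704 + 219.146 − 203.343 = 104.51 m.

ΔN = 104.5 m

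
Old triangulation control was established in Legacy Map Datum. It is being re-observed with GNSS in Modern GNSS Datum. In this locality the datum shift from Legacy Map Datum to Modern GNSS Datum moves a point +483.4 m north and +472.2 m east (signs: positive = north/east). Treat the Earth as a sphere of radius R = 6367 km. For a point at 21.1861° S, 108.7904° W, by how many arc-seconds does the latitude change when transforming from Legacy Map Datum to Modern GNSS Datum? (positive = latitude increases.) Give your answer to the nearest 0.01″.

On a sphere of radius R, 1 rad of latitude = R, so Δφ = ΔN / R = 483.4 / 6367000 = 7.5923e-05 rad = 15.660″.

Δφ = 15.66″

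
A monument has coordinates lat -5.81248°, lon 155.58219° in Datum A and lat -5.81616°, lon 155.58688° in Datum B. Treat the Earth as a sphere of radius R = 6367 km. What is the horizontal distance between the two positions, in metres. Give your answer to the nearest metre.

660 m

Δφ = -5.81616° − -5.81248° = -0.00368°; Δλ = 155.58688° − 155.58219° = +0.00469°.
1° along a meridian = πR/180 = 111125 m.
ΔN = Δφ × 111125 = -408.9 m; ΔE = Δλ × 111125 × cos(-5.81248°) = +0.00469 × 111125 × 0.994859 = 518.5 m.
Distance = √(ΔE² + ΔN²) = √(518.5² + (-408.9)²) = 660.4 m.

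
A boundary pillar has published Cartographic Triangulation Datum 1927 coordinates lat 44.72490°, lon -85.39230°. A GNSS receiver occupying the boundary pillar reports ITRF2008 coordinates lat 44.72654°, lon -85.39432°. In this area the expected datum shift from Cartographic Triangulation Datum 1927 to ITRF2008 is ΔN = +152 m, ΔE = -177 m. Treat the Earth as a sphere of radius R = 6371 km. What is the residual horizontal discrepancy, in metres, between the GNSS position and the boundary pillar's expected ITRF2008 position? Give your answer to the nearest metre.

35 m

Observed coordinate differences: Δφ = +0.00164°, Δλ = -0.00202°.
Converting to metres (1° lat = 111195 m, cos φ = 0.710494): observed ΔN = 182.4 m, observed ΔE = -159.6 m.
Subtracting the expected shift leaves a residual of 182.4 − (152) = 30.4 m north and -159.6 − (-177) = 17.4 m east.
Residual distance = √(30.4² + 17.4²) = 35.0 m.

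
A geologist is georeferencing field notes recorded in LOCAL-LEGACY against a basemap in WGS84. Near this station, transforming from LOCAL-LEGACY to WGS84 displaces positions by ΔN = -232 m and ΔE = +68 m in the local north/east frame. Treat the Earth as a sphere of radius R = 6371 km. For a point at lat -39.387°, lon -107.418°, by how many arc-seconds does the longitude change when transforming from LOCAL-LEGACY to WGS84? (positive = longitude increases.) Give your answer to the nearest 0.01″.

At latitude -39.387°, cos φ = 0.772878.
One radian of longitude at latitude φ spans R cos φ, so Δλ = ΔE / (R cos φ) = 68.0 / (6371000 × 0.772878) = 1.3810e-05 rad = 2.848″.

Δλ = 2.85″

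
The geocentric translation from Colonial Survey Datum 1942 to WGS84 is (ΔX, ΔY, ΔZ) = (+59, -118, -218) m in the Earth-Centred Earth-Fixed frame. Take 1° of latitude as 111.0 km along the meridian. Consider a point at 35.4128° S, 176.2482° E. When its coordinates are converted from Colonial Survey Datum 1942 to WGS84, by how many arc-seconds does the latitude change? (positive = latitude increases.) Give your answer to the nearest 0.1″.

Δφ = -7.0″

sin φ = -0.579463, cos φ = 0.814998, sin λ = 0.065434, cos λ = -0.997857.
North component: ΔN = −sin φ cos λ·ΔX − sin φ sin λ·ΔY + cos φ·ΔZ = −(-0.579463)(-0.997857)(59) − (-0.579463)(0.065434)(-118) + (0.814998)(-218) = -216.26 m.
1° of latitude spans 111000 m, so Δφ = -216.26 / 111000 × 3600 = -7.014″.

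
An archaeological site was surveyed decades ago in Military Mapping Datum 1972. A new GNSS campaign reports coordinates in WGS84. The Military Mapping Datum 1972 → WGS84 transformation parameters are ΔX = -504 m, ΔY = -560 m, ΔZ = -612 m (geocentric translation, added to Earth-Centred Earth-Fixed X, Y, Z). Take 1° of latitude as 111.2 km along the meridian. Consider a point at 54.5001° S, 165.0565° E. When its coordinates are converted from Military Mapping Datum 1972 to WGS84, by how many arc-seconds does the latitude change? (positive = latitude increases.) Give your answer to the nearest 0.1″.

sin φ = -0.814117, cos φ = 0.580702, sin λ = 0.257866, cos λ = -0.966181.
North component: ΔN = −sin φ cos λ·ΔX − sin φ sin λ·ΔY + cos φ·ΔZ = −(-0.814117)(-0.966181)(-504) − (-0.814117)(0.257866)(-560) + (0.580702)(-612) = -76.51 m.
1° of latitude spans 111200 m, so Δφ = -76.51 / 111200 × 3600 = -2.477″.

Δφ = -2.5″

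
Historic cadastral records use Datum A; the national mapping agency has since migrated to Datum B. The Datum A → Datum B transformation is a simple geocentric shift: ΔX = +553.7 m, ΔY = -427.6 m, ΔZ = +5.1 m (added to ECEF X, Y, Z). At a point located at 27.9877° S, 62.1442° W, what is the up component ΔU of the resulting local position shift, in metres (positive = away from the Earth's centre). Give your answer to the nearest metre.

ΔU = 560 m

At φ = -27.9877°, λ = -62.1442°: sin φ = -0.469282, cos φ = 0.883048, sin λ = -0.884126, cos λ = 0.467248.
ΔU = cos φ cos λ·ΔX + cos φ sin λ·ΔY + sin φ·ΔZ = (0.883048)(0.467248)(553.7) + (0.883048)(-0.884126)(-427.6) + (-0.469282)(5.1) = 559.90 m.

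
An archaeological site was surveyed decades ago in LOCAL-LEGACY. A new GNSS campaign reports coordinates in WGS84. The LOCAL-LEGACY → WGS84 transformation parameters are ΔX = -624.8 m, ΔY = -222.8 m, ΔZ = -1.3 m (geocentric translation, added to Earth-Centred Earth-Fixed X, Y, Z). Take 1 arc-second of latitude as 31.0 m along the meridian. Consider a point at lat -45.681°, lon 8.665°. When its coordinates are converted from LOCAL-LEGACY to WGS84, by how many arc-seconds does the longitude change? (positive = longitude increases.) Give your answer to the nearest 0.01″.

Δλ = -5.82″

sin φ = -0.715461, cos φ = 0.698653, sin λ = 0.150657, cos λ = 0.988586.
East component: ΔE = −sin λ·ΔX + cos λ·ΔY = −(0.150657)(-624.8) + (0.988586)(-222.8) = -126.13 m.
1° of latitude spans 3600 × 31.00 = 111600 m; at latitude φ, 1° of longitude spans that × cos φ = 77969.6 m, so Δλ = -126.13 / 77969.6 × 3600 = -5.823″.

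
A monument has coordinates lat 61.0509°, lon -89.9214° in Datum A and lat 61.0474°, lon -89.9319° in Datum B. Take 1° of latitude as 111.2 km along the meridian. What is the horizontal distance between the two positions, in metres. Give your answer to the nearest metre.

Δφ = 61.0474° − 61.0509° = -0.0035°; Δλ = -89.9319° − -89.9214° = -0.0105°.
ΔN = Δφ × 111200 = -389.2 m; ΔE = Δλ × 111200 × cos(61.0509°) = -0.0105 × 111200 × 0.484032 = -565.2 m.
Distance = √(ΔE² + ΔN²) = √((-565.2)² + (-389.2)²) = 686.2 m.

686 m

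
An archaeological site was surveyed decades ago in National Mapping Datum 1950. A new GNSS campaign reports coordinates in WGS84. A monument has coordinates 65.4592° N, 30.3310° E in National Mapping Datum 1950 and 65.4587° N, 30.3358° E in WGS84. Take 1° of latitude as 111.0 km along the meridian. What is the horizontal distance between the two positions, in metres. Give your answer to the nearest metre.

Δφ = 65.4587° − 65.4592° = -0.0005°; Δλ = 30.3358° − 30.3310° = +0.0048°.
ΔN = Δφ × 111000 = -55.5 m; ΔE = Δλ × 111000 × cos(65.4592°) = +0.0048 × 111000 × 0.415341 = 221.3 m.
Distance = √(ΔE² + ΔN²) = √(221.3² + (-55.5)²) = 228.1 m.

228 m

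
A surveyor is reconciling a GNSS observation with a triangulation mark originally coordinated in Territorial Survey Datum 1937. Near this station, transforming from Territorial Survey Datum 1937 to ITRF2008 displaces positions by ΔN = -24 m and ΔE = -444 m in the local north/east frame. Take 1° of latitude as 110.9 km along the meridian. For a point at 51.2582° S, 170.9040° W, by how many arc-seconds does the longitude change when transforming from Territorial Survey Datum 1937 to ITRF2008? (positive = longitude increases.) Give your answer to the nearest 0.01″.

Δλ = -23.03″

At latitude -51.2582°, cos φ = 0.625812.
1° of longitude at this latitude = 110.9 × cos φ = 69.40 km, so Δλ = -444.0 / 69402.5 = -0.0063975° = -23.031″.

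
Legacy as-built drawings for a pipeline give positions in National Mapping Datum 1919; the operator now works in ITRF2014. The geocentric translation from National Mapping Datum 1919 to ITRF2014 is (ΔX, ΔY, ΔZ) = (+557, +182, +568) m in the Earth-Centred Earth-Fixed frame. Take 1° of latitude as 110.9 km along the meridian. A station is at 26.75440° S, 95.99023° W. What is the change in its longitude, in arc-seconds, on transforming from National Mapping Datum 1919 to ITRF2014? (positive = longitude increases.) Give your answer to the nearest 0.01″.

Δλ = 19.45″

sin φ = -0.450167, cos φ = 0.892944, sin λ = -0.994540, cos λ = -0.104359.
East component: ΔE = −sin λ·ΔX + cos λ·ΔY = −(-0.994540)(557) + (-0.104359)(182) = 534.97 m.
1° of latitude spans 110900 m; at latitude φ, 1° of longitude spans that × cos φ = 99027.5 m, so Δλ = 534.97 / 99027.5 × 3600 = 19.448″.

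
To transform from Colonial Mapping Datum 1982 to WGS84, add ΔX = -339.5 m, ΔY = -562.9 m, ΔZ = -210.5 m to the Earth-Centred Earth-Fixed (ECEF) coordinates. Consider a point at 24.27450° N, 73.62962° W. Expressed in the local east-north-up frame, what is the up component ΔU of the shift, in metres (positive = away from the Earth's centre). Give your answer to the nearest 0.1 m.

At φ = 24.27450°, λ = -73.62962°: sin φ = 0.411109, cos φ = 0.911586, sin λ = -0.959460, cos λ = 0.281845.
ΔU = cos φ cos λ·ΔX + cos φ sin λ·ΔY + sin φ·ΔZ = (0.911586)(0.281845)(-339.5) + (0.911586)(-0.959460)(-562.9) + (0.411109)(-210.5) = 318.56 m.

ΔU = 318.6 m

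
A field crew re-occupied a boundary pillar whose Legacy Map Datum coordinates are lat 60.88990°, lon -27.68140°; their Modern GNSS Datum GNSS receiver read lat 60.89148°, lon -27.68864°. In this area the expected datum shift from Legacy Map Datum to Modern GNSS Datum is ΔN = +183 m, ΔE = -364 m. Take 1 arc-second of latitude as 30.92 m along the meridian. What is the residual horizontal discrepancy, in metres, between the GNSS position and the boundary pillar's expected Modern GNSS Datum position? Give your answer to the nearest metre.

Observed coordinate differences: Δφ = +0.00158°, Δλ = -0.00724°.
Converting to metres (1° lat = 111312 m, cos φ = 0.486489): observed ΔN = 175.9 m, observed ΔE = -392.1 m.
Subtracting the expected shift leaves a residual of 175.9 − (183) = -7.1 m north and -392.1 − (-364) = -28.1 m east.
Residual distance = √((-7.1)² + (-28.1)²) = 29.0 m.

29 m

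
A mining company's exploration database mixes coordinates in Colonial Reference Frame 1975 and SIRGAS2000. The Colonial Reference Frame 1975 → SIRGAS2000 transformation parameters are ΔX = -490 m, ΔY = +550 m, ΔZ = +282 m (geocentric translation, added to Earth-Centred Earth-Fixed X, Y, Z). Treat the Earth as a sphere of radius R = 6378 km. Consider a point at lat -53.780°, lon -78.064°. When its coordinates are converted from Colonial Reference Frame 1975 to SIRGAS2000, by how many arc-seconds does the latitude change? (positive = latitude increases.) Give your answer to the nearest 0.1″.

sin φ = -0.806754, cos φ = 0.590887, sin λ = -0.978379, cos λ = 0.206819.
North component: ΔN = −sin φ cos λ·ΔX − sin φ sin λ·ΔY + cos φ·ΔZ = −(-0.806754)(0.206819)(-490) − (-0.806754)(-0.978379)(550) + (0.590887)(282) = -349.25 m.
1° of latitude spans πR/180 = 111317 m, so Δφ = -349.25 / 111317 × 3600 = -11.295″.

Δφ = -11.3″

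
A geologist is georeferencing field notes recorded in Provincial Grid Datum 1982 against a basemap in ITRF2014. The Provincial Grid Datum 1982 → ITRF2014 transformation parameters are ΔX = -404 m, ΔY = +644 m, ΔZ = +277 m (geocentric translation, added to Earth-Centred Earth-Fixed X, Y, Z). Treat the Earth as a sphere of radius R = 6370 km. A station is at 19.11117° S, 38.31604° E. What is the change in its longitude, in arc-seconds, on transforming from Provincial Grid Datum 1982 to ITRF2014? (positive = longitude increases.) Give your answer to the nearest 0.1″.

sin φ = -0.327402, cos φ = 0.944885, sin λ = 0.619999, cos λ = 0.784603.
East component: ΔE = −sin λ·ΔX + cos λ·ΔY = −(0.619999)(-404) + (0.784603)(644) = 755.76 m.
1° of latitude spans πR/180 = 111177 m; at latitude φ, 1° of longitude spans that × cos φ = 105049.9 m, so Δλ = 755.76 / 105049.9 × 3600 = 25.900″.

Δλ = 25.9″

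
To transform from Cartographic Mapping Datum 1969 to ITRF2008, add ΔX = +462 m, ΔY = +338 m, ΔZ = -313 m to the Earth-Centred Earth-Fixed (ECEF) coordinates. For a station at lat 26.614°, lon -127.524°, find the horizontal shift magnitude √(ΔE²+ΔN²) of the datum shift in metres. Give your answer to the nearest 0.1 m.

164.0 m

The local east axis at (φ, λ) is (−sin λ, cos λ, 0), so ΔE = −sin(-127.524°)·462 + cos(-127.524°)·338 = 160.54 m.
The local north axis is (−sin φ cos λ, −sin φ sin λ, cos φ), giving ΔN = 126.061 + 120.088 − 279.836 = -33.69 m.
Horizontal magnitude = √(ΔE² + ΔN²) = √(160.54² + (-33.69)²) = 164.03 m.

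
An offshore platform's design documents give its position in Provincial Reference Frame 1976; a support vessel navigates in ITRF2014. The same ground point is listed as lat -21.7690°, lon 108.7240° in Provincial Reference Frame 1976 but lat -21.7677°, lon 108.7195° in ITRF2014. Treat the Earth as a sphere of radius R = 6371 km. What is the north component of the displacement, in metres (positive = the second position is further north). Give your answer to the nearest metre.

Δφ = -21.7677° − -21.7690° = +0.0013°; Δλ = 108.7195° − 108.7240° = -0.0045°.
1° along a meridian = πR/180 = 111195 m.
ΔN = Δφ × 111195 = 144.6 m; ΔE = Δλ × 111195 × cos(-21.7690°) = -0.0045 × 111195 × 0.928687 = -464.7 m.

ΔN = 145 m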